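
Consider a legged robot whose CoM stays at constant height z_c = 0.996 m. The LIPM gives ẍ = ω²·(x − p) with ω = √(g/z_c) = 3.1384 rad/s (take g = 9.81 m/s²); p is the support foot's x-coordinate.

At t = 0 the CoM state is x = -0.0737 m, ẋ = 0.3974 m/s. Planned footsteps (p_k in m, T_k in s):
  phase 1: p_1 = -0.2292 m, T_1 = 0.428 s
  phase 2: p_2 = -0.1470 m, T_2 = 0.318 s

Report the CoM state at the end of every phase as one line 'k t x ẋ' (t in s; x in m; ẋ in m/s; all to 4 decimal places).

phase 1: p=-0.2292, T=0.428, ωT=1.343235, cosh=2.046209, sinh=1.785209; start (x,ẋ)=(-0.073700, 0.397400) → end (x,ẋ)=(0.315038, 1.684384)
phase 2: p=-0.1470, T=0.318, ωT=0.998011, cosh=1.540746, sinh=1.172135; start (x,ẋ)=(0.315038, 1.684384) → end (x,ẋ)=(1.193969, 4.294873)

1 0.4280 0.3150 1.6844
2 0.7460 1.1940 4.2949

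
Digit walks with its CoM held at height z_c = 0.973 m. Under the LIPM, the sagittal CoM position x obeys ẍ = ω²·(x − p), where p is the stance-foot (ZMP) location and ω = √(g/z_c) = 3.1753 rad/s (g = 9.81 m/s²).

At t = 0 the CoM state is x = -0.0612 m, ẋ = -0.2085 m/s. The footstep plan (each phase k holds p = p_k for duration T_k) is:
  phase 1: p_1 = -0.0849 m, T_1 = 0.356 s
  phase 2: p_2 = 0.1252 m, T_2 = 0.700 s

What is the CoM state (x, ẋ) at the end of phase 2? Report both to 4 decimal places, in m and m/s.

x = -1.4544, ẋ = -4.9533

phase 1: p=-0.0849, T=0.356, ωT=1.130407, cosh=1.709909, sinh=1.387007; start (x,ẋ)=(-0.061200, -0.208500) → end (x,ẋ)=(-0.135450, -0.252137)
phase 2: p=0.1252, T=0.700, ωT=2.222710, cosh=4.670316, sinh=4.562001; start (x,ẋ)=(-0.135450, -0.252137) → end (x,ẋ)=(-1.454369, -4.953269)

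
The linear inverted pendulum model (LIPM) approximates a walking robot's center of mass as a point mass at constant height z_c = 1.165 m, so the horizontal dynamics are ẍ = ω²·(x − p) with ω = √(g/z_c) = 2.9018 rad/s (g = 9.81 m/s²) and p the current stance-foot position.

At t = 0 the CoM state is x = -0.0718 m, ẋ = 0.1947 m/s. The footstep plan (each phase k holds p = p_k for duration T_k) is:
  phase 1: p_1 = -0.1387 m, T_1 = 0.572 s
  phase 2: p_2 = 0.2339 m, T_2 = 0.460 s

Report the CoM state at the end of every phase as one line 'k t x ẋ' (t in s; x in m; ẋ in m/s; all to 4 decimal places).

1 0.5720 0.2136 1.0224
2 1.0320 0.8156 1.9725

phase 1: p=-0.1387, T=0.572, ωT=1.659830, cosh=2.724293, sinh=2.534122; start (x,ẋ)=(-0.071800, 0.194700) → end (x,ẋ)=(0.213585, 1.022370)
phase 2: p=0.2339, T=0.460, ωT=1.334828, cosh=2.031273, sinh=1.768069; start (x,ẋ)=(0.213585, 1.022370) → end (x,ẋ)=(0.815566, 1.972486)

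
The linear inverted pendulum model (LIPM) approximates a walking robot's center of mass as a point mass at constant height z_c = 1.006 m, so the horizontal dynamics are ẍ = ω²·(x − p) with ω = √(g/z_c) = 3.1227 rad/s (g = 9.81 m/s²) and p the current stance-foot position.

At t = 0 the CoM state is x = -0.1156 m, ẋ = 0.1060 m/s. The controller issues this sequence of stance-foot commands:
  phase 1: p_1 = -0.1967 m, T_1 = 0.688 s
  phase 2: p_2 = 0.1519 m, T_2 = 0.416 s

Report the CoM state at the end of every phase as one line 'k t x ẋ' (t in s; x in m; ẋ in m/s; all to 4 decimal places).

1 0.6880 0.2991 1.5310
2 1.1040 1.2735 3.7948

phase 1: p=-0.1967, T=0.688, ωT=2.148418, cosh=4.343977, sinh=4.227308; start (x,ẋ)=(-0.115600, 0.106000) → end (x,ẋ)=(0.299092, 1.531031)
phase 2: p=0.1519, T=0.416, ωT=1.299043, cosh=1.969290, sinh=1.696497; start (x,ẋ)=(0.299092, 1.531031) → end (x,ẋ)=(1.273542, 3.794819)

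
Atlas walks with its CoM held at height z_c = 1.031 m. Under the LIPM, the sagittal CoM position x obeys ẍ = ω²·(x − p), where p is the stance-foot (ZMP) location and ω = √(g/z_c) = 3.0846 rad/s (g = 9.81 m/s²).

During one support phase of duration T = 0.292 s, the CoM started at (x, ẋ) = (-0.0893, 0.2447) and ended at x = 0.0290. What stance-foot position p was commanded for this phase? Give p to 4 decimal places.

ωT = 3.0846·0.292 = 0.900703; cosh(ωT) = 1.433809, sinh(ωT) = 1.027525
x(T) = p + (x₀−p)·cosh(ωT) + (ẋ₀/ω)·sinh(ωT) ⇒ p·(1 − cosh) = x(T) − x₀·cosh − (ẋ₀/ω)·sinh
numerator   = 0.0290 − (-0.0893)·1.433809 − (0.2447/3.0846)·1.027525 = 0.075526
denominator = 1 − 1.433809 = -0.433809
p = 0.075526 / -0.433809 = -0.1741

p = -0.1741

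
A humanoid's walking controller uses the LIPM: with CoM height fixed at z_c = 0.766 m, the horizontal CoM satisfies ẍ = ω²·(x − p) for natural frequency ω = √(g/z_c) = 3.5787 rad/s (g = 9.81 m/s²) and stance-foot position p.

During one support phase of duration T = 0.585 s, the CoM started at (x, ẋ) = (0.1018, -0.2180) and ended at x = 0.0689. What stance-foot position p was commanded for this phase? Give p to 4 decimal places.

ωT = 3.5787·0.585 = 2.093539; cosh(ωT) = 4.118416, sinh(ωT) = 3.995166
x(T) = p + (x₀−p)·cosh(ωT) + (ẋ₀/ω)·sinh(ωT) ⇒ p·(1 − cosh) = x(T) − x₀·cosh − (ẋ₀/ω)·sinh
numerator   = 0.0689 − (0.1018)·4.118416 − (-0.2180/3.5787)·3.995166 = -0.106985
denominator = 1 − 4.118416 = -3.118416
p = -0.106985 / -3.118416 = 0.0343

p = 0.0343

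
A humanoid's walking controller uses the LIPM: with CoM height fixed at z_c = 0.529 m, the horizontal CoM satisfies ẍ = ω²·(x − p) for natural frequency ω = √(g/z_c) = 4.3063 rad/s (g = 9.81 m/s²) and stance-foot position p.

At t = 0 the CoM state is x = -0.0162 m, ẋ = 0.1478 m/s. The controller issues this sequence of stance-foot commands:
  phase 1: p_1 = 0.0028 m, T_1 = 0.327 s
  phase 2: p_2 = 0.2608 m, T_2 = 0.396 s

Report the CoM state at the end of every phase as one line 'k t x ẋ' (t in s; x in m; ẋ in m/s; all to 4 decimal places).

phase 1: p=0.0028, T=0.327, ωT=1.408160, cosh=2.166510, sinh=1.921917; start (x,ẋ)=(-0.016200, 0.147800) → end (x,ẋ)=(0.027600, 0.162959)
phase 2: p=0.2608, T=0.396, ωT=1.705295, cosh=2.842363, sinh=2.660644; start (x,ẋ)=(0.027600, 0.162959) → end (x,ẋ)=(-0.301355, -2.208707)

1 0.3270 0.0276 0.1630
2 0.7230 -0.3014 -2.2087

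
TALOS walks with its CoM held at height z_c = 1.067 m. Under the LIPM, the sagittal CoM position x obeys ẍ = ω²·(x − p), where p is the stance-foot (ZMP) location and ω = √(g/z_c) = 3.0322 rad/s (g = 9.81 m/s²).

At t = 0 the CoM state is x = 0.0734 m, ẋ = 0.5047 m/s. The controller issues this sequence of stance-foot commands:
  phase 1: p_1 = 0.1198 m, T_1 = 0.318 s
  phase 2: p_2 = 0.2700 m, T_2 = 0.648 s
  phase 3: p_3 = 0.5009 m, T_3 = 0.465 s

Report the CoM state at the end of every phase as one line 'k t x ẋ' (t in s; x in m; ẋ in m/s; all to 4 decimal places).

1 0.3180 0.2367 0.6004
2 0.9660 0.8411 1.8301
3 1.4310 2.4015 5.9580

phase 1: p=0.1198, T=0.318, ωT=0.964240, cosh=1.502033, sinh=1.120760; start (x,ẋ)=(0.073400, 0.504700) → end (x,ẋ)=(0.236653, 0.600392)
phase 2: p=0.2700, T=0.648, ωT=1.964866, cosh=3.637064, sinh=3.496889; start (x,ẋ)=(0.236653, 0.600392) → end (x,ẋ)=(0.841116, 1.830071)
phase 3: p=0.5009, T=0.465, ωT=1.409973, cosh=2.169997, sinh=1.925847; start (x,ẋ)=(0.841116, 1.830071) → end (x,ẋ)=(2.401504, 5.957959)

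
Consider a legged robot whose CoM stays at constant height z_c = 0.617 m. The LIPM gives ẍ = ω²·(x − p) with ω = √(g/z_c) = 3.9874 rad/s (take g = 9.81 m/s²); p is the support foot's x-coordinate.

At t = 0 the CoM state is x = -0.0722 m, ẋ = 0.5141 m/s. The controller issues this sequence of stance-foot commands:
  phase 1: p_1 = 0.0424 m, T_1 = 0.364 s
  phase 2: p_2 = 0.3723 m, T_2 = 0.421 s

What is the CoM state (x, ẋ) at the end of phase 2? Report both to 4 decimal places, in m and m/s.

phase 1: p=0.0424, T=0.364, ωT=1.451414, cosh=2.251692, sinh=2.017453; start (x,ẋ)=(-0.072200, 0.514100) → end (x,ẋ)=(0.044469, 0.235707)
phase 2: p=0.3723, T=0.421, ωT=1.678695, cosh=2.772589, sinh=2.585972; start (x,ẋ)=(0.044469, 0.235707) → end (x,ẋ)=(-0.383777, -2.726849)

x = -0.3838, ẋ = -2.7268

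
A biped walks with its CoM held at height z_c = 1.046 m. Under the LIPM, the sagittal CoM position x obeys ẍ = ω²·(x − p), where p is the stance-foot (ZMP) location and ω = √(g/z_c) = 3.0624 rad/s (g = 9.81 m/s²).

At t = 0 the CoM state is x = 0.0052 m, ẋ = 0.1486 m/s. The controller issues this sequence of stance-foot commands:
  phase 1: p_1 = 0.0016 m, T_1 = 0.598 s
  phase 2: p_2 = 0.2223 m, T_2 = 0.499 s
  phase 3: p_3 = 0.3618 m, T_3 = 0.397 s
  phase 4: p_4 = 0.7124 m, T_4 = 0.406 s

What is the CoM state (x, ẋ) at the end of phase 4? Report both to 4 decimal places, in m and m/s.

phase 1: p=0.0016, T=0.598, ωT=1.831315, cosh=3.201147, sinh=3.040944; start (x,ẋ)=(0.005200, 0.148600) → end (x,ẋ)=(0.160683, 0.509216)
phase 2: p=0.2223, T=0.499, ωT=1.528138, cosh=2.413262, sinh=2.196322; start (x,ẋ)=(0.160683, 0.509216) → end (x,ẋ)=(0.438806, 0.814434)
phase 3: p=0.3618, T=0.397, ωT=1.215773, cosh=1.834690, sinh=1.538209; start (x,ẋ)=(0.438806, 0.814434) → end (x,ẋ)=(0.912164, 1.856981)
phase 4: p=0.7124, T=0.406, ωT=1.243334, cosh=1.877788, sinh=1.589367; start (x,ẋ)=(0.912164, 1.856981) → end (x,ẋ)=(2.051276, 4.459323)

x = 2.0513, ẋ = 4.4593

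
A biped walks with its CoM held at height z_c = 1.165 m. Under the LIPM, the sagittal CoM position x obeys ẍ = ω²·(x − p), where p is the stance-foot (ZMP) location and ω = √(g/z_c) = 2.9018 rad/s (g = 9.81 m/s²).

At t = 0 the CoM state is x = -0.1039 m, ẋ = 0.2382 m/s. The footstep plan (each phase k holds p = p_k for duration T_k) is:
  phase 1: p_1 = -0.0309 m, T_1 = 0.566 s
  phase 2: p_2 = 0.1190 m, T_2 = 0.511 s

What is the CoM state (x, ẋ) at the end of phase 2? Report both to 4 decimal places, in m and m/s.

phase 1: p=-0.0309, T=0.566, ωT=1.642419, cosh=2.680583, sinh=2.487071; start (x,ẋ)=(-0.103900, 0.238200) → end (x,ẋ)=(-0.022426, 0.111675)
phase 2: p=0.1190, T=0.511, ωT=1.482820, cosh=2.316174, sinh=2.089177; start (x,ẋ)=(-0.022426, 0.111675) → end (x,ẋ)=(-0.128167, -0.598721)

x = -0.1282, ẋ = -0.5987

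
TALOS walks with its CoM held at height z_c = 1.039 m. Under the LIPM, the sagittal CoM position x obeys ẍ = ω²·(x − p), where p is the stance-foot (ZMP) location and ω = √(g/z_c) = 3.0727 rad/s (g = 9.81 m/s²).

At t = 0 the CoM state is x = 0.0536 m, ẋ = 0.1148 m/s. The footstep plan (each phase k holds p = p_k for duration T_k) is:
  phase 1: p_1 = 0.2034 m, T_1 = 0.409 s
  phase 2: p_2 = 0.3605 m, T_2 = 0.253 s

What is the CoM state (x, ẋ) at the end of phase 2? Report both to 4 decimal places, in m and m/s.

x = -0.2886, ẋ = -1.6973

phase 1: p=0.2034, T=0.409, ωT=1.256734, cosh=1.899255, sinh=1.614673; start (x,ẋ)=(0.053600, 0.114800) → end (x,ẋ)=(-0.020782, -0.525184)
phase 2: p=0.3605, T=0.253, ωT=0.777393, cosh=1.317698, sinh=0.858095; start (x,ẋ)=(-0.020782, -0.525184) → end (x,ẋ)=(-0.288580, -1.697348)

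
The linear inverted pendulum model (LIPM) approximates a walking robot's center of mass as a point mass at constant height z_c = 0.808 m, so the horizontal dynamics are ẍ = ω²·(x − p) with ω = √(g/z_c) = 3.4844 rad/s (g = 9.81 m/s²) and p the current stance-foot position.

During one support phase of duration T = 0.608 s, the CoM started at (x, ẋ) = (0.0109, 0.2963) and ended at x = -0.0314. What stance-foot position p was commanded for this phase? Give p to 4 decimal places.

ωT = 3.4844·0.608 = 2.118515; cosh(ωT) = 4.219493, sinh(ωT) = 4.099283
x(T) = p + (x₀−p)·cosh(ωT) + (ẋ₀/ω)·sinh(ωT) ⇒ p·(1 − cosh) = x(T) − x₀·cosh − (ẋ₀/ω)·sinh
numerator   = -0.0314 − (0.0109)·4.219493 − (0.2963/3.4844)·4.099283 = -0.425980
denominator = 1 − 4.219493 = -3.219493
p = -0.425980 / -3.219493 = 0.1323

p = 0.1323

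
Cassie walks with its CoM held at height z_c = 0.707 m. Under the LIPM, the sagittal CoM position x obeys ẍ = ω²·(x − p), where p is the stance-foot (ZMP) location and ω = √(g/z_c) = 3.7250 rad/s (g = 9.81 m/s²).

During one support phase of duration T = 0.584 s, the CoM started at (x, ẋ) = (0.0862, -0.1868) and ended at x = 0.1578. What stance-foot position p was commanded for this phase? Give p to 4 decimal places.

ωT = 3.7250·0.584 = 2.175400; cosh(ωT) = 4.459635, sinh(ωT) = 4.346072
x(T) = p + (x₀−p)·cosh(ωT) + (ẋ₀/ω)·sinh(ωT) ⇒ p·(1 − cosh) = x(T) − x₀·cosh − (ẋ₀/ω)·sinh
numerator   = 0.1578 − (0.0862)·4.459635 − (-0.1868/3.7250)·4.346072 = -0.008675
denominator = 1 − 4.459635 = -3.459635
p = -0.008675 / -3.459635 = 0.0025

p = 0.0025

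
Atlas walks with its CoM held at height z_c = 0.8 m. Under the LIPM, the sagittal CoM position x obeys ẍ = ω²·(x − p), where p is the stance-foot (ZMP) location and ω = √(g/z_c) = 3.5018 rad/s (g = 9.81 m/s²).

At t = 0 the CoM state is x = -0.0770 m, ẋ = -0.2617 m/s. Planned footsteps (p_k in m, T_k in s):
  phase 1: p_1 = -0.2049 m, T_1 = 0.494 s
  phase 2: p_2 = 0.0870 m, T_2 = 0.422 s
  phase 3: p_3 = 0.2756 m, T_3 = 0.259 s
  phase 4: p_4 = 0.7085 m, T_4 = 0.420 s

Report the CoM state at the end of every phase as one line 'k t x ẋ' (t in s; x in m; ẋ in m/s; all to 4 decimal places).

1 0.4940 -0.0370 0.4621
2 0.9160 0.0753 0.1634
3 1.1750 0.0354 -0.4919
4 1.5950 -1.1232 -5.9858

phase 1: p=-0.2049, T=0.494, ωT=1.729889, cosh=2.908667, sinh=2.731362; start (x,ẋ)=(-0.077000, -0.261700) → end (x,ẋ)=(-0.037004, 0.462125)
phase 2: p=0.0870, T=0.422, ωT=1.477760, cosh=2.305632, sinh=2.077483; start (x,ẋ)=(-0.037004, 0.462125) → end (x,ẋ)=(0.075253, 0.163367)
phase 3: p=0.2756, T=0.259, ωT=0.906966, cosh=1.440272, sinh=1.036525; start (x,ẋ)=(0.075253, 0.163367) → end (x,ẋ)=(0.035401, -0.491909)
phase 4: p=0.7085, T=0.420, ωT=1.470756, cosh=2.291138, sinh=2.061386; start (x,ẋ)=(0.035401, -0.491909) → end (x,ẋ)=(-1.123232, -5.985838)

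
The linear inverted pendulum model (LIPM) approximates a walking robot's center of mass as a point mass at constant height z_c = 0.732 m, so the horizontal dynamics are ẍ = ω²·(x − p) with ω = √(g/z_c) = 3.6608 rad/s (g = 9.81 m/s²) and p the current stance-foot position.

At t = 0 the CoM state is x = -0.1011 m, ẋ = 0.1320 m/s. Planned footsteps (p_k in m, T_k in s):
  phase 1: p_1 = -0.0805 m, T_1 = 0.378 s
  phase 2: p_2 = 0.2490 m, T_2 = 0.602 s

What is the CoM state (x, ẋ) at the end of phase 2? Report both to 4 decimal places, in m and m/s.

x = -0.9831, ẋ = -4.3717

phase 1: p=-0.0805, T=0.378, ωT=1.383782, cosh=2.120297, sinh=1.869668; start (x,ẋ)=(-0.101100, 0.132000) → end (x,ẋ)=(-0.056762, 0.138883)
phase 2: p=0.2490, T=0.602, ωT=2.203802, cosh=4.584886, sinh=4.474503; start (x,ẋ)=(-0.056762, 0.138883) → end (x,ẋ)=(-0.983132, -4.371702)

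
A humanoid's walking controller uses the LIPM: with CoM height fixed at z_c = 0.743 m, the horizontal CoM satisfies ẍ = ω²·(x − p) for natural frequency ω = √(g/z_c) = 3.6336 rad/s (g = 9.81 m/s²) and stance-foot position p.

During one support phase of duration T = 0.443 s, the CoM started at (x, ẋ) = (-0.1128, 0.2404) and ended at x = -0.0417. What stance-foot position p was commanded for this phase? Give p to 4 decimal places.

p = -0.0580

ωT = 3.6336·0.443 = 1.609685; cosh(ωT) = 2.600593, sinh(ωT) = 2.400642
x(T) = p + (x₀−p)·cosh(ωT) + (ẋ₀/ω)·sinh(ωT) ⇒ p·(1 − cosh) = x(T) − x₀·cosh − (ẋ₀/ω)·sinh
numerator   = -0.0417 − (-0.1128)·2.600593 − (0.2404/3.6336)·2.400642 = 0.092820
denominator = 1 − 2.600593 = -1.600593
p = 0.092820 / -1.600593 = -0.0580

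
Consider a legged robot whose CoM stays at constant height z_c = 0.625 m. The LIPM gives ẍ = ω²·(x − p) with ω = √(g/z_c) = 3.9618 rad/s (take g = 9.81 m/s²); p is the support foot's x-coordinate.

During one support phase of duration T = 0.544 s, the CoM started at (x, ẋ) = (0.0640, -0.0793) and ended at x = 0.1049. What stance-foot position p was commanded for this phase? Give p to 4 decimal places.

ωT = 3.9618·0.544 = 2.155219; cosh(ωT) = 4.372830, sinh(ωT) = 4.256952
x(T) = p + (x₀−p)·cosh(ωT) + (ẋ₀/ω)·sinh(ωT) ⇒ p·(1 − cosh) = x(T) − x₀·cosh − (ẋ₀/ω)·sinh
numerator   = 0.1049 − (0.0640)·4.372830 − (-0.0793/3.9618)·4.256952 = -0.089753
denominator = 1 − 4.372830 = -3.372830
p = -0.089753 / -3.372830 = 0.0266

p = 0.0266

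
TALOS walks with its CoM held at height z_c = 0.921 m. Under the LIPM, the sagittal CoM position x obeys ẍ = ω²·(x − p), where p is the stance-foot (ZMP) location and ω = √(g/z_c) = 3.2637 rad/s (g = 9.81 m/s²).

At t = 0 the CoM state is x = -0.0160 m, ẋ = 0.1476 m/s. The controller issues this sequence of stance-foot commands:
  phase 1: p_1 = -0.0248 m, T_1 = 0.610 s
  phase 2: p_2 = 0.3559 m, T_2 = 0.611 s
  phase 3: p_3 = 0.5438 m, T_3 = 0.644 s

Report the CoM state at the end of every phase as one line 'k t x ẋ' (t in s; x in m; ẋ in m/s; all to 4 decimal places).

phase 1: p=-0.0248, T=0.610, ωT=1.990857, cosh=3.729192, sinh=3.592614; start (x,ẋ)=(-0.016000, 0.147600) → end (x,ẋ)=(0.170492, 0.653611)
phase 2: p=0.3559, T=0.611, ωT=1.994121, cosh=3.740937, sinh=3.604804; start (x,ẋ)=(0.170492, 0.653611) → end (x,ẋ)=(0.384222, 0.263791)
phase 3: p=0.5438, T=0.644, ωT=2.101823, cosh=4.151651, sinh=4.029418; start (x,ẋ)=(0.384222, 0.263791) → end (x,ẋ)=(0.206970, -1.003407)

1 0.6100 0.1705 0.6536
2 1.2210 0.3842 0.2638
3 1.8650 0.2070 -1.0034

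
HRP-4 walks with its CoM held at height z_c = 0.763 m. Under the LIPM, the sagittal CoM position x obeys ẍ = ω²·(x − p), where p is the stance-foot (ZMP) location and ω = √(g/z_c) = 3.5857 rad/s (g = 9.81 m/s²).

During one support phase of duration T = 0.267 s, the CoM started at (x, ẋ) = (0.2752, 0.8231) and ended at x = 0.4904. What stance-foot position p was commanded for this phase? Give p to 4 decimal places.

p = 0.3555

ωT = 3.5857·0.267 = 0.957382; cosh(ωT) = 1.494382, sinh(ωT) = 1.110486
x(T) = p + (x₀−p)·cosh(ωT) + (ẋ₀/ω)·sinh(ωT) ⇒ p·(1 − cosh) = x(T) − x₀·cosh − (ẋ₀/ω)·sinh
numerator   = 0.4904 − (0.2752)·1.494382 − (0.8231/3.5857)·1.110486 = -0.175767
denominator = 1 − 1.494382 = -0.494382
p = -0.175767 / -0.494382 = 0.3555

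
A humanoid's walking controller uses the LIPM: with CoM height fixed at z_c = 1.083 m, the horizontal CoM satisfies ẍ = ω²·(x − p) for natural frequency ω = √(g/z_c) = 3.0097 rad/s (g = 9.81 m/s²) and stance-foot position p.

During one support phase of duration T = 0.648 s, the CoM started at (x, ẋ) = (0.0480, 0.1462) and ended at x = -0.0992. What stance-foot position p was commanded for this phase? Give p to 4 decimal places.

p = 0.1696

ωT = 3.0097·0.648 = 1.950286; cosh(ωT) = 3.586464, sinh(ωT) = 3.444231
x(T) = p + (x₀−p)·cosh(ωT) + (ẋ₀/ω)·sinh(ωT) ⇒ p·(1 − cosh) = x(T) − x₀·cosh − (ẋ₀/ω)·sinh
numerator   = -0.0992 − (0.0480)·3.586464 − (0.1462/3.0097)·3.444231 = -0.438658
denominator = 1 − 3.586464 = -2.586464
p = -0.438658 / -2.586464 = 0.1696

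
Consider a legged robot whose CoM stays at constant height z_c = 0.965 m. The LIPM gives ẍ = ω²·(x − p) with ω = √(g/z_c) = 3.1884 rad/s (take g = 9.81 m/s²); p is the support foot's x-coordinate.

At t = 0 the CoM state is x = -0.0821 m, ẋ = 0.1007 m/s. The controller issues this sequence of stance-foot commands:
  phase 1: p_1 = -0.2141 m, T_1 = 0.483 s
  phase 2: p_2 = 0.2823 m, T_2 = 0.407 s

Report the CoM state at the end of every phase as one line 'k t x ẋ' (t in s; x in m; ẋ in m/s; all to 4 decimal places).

1 0.4830 0.1782 1.1821
2 0.8900 0.7055 1.7630

phase 1: p=-0.2141, T=0.483, ωT=1.539997, cosh=2.439479, sinh=2.225098; start (x,ẋ)=(-0.082100, 0.100700) → end (x,ẋ)=(0.178187, 1.182130)
phase 2: p=0.2823, T=0.407, ωT=1.297679, cosh=1.966977, sinh=1.693812; start (x,ẋ)=(0.178187, 1.182130) → end (x,ẋ)=(0.705509, 1.762955)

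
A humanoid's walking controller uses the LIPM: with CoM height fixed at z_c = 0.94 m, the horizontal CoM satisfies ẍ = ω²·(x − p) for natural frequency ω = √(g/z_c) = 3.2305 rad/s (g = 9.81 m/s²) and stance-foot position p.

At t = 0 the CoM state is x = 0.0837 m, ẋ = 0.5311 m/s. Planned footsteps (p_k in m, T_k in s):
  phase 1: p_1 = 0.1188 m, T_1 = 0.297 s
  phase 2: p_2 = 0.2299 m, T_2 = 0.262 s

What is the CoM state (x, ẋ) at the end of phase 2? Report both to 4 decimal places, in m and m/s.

phase 1: p=0.1188, T=0.297, ωT=0.959458, cosh=1.496691, sinh=1.113591; start (x,ẋ)=(0.083700, 0.531100) → end (x,ẋ)=(0.249343, 0.668622)
phase 2: p=0.2299, T=0.262, ωT=0.846391, cosh=1.380089, sinh=0.951129; start (x,ẋ)=(0.249343, 0.668622) → end (x,ẋ)=(0.453589, 0.982498)

x = 0.4536, ẋ = 0.9825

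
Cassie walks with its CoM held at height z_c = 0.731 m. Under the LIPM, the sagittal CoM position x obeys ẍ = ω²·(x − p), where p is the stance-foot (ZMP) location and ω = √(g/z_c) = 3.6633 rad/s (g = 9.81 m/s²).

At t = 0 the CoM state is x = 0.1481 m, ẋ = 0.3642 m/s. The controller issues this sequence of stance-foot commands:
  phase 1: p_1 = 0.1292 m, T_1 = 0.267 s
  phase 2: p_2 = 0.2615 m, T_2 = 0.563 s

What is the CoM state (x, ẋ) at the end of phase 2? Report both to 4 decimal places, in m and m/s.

phase 1: p=0.1292, T=0.267, ωT=0.978101, cosh=1.517713, sinh=1.141689; start (x,ẋ)=(0.148100, 0.364200) → end (x,ẋ)=(0.271390, 0.631797)
phase 2: p=0.2615, T=0.563, ωT=2.062438, cosh=3.996132, sinh=3.868989; start (x,ẋ)=(0.271390, 0.631797) → end (x,ẋ)=(0.968293, 2.664917)

x = 0.9683, ẋ = 2.6649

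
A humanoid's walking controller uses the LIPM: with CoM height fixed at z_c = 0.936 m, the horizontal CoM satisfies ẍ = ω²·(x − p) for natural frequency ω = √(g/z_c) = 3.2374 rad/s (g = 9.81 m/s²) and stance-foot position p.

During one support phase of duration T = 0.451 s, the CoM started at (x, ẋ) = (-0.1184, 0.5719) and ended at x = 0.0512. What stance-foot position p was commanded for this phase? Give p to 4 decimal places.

p = 0.0315

ωT = 3.2374·0.451 = 1.460067; cosh(ωT) = 2.269235, sinh(ωT) = 2.037015
x(T) = p + (x₀−p)·cosh(ωT) + (ẋ₀/ω)·sinh(ωT) ⇒ p·(1 − cosh) = x(T) − x₀·cosh − (ẋ₀/ω)·sinh
numerator   = 0.0512 − (-0.1184)·2.269235 − (0.5719/3.2374)·2.037015 = -0.039970
denominator = 1 − 2.269235 = -1.269235
p = -0.039970 / -1.269235 = 0.0315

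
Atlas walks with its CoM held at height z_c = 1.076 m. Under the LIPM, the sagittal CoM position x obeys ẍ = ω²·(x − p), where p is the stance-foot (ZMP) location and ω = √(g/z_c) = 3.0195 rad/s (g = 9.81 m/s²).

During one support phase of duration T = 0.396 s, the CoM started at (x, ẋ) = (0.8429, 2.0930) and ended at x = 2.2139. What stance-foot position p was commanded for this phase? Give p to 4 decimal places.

p = 0.4325

ωT = 3.0195·0.396 = 1.195722; cosh(ωT) = 1.804215, sinh(ωT) = 1.501729
x(T) = p + (x₀−p)·cosh(ωT) + (ẋ₀/ω)·sinh(ωT) ⇒ p·(1 − cosh) = x(T) − x₀·cosh − (ẋ₀/ω)·sinh
numerator   = 2.2139 − (0.8429)·1.804215 − (2.0930/3.0195)·1.501729 = -0.347813
denominator = 1 − 1.804215 = -0.804215
p = -0.347813 / -0.804215 = 0.4325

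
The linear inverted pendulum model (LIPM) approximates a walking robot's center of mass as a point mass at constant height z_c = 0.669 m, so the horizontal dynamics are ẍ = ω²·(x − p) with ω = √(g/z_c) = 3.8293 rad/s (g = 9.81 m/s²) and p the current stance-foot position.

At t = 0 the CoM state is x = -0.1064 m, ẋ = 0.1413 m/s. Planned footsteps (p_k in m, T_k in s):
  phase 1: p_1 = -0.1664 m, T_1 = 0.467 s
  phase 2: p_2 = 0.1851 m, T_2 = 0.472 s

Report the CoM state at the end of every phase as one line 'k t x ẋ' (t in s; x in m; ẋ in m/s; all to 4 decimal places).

1 0.4670 0.1252 1.1019
2 0.9390 0.8510 2.7684

phase 1: p=-0.1664, T=0.467, ωT=1.788283, cosh=3.073213, sinh=2.905965; start (x,ẋ)=(-0.106400, 0.141300) → end (x,ẋ)=(0.125222, 1.101914)
phase 2: p=0.1851, T=0.472, ωT=1.807430, cosh=3.129418, sinh=2.965343; start (x,ẋ)=(0.125222, 1.101914) → end (x,ẋ)=(0.851019, 2.768423)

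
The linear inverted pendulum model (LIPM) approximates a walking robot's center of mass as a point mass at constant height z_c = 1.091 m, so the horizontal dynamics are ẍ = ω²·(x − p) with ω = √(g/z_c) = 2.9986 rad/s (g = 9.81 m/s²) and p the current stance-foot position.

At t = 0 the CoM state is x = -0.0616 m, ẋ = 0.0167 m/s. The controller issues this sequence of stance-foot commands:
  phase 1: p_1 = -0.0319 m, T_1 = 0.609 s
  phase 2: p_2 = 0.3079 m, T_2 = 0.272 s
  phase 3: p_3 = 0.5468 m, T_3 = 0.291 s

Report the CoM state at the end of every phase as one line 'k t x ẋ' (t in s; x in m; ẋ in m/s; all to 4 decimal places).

1 0.6090 -0.1097 -0.2162
2 0.8810 -0.3220 -1.4304
3 1.1720 -1.1454 -4.5833

phase 1: p=-0.0319, T=0.609, ωT=1.826147, cosh=3.185474, sinh=3.024442; start (x,ẋ)=(-0.061600, 0.016700) → end (x,ẋ)=(-0.109665, -0.216155)
phase 2: p=0.3079, T=0.272, ωT=0.815619, cosh=1.351470, sinh=0.909105; start (x,ẋ)=(-0.109665, -0.216155) → end (x,ẋ)=(-0.321959, -1.430425)
phase 3: p=0.5468, T=0.291, ωT=0.872593, cosh=1.405487, sinh=0.987620; start (x,ẋ)=(-0.321959, -1.430425) → end (x,ẋ)=(-1.145355, -4.583255)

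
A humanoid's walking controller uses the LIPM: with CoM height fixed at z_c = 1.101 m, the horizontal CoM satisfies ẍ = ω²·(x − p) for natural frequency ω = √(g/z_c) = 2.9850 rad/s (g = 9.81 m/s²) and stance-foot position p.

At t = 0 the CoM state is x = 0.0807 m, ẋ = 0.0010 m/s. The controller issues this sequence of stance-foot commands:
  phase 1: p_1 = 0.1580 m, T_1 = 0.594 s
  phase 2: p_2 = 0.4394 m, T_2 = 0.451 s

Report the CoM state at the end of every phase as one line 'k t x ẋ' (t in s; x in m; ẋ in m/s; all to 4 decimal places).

1 0.5940 -0.0752 -0.6568
2 1.0450 -1.0105 -4.0992

phase 1: p=0.1580, T=0.594, ωT=1.773090, cosh=3.029415, sinh=2.859607; start (x,ẋ)=(0.080700, 0.001000) → end (x,ẋ)=(-0.075216, -0.656798)
phase 2: p=0.4394, T=0.451, ωT=1.346235, cosh=2.051574, sinh=1.791356; start (x,ẋ)=(-0.075216, -0.656798) → end (x,ẋ)=(-1.010529, -4.099221)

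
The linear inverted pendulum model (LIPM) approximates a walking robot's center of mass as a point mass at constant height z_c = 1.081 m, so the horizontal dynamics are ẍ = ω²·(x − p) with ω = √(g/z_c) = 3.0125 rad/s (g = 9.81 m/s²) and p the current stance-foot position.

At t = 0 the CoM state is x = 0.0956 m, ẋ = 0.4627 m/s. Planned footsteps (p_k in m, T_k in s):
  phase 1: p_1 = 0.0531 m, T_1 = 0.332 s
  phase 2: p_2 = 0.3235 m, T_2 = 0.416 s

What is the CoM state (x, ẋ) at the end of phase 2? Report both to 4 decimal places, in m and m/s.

x = 0.7390, ẋ = 1.5195

phase 1: p=0.0531, T=0.332, ωT=1.000150, cosh=1.543257, sinh=1.175433; start (x,ẋ)=(0.095600, 0.462700) → end (x,ẋ)=(0.299227, 0.864557)
phase 2: p=0.3235, T=0.416, ωT=1.253200, cosh=1.893560, sinh=1.607970; start (x,ẋ)=(0.299227, 0.864557) → end (x,ẋ)=(0.739009, 1.519512)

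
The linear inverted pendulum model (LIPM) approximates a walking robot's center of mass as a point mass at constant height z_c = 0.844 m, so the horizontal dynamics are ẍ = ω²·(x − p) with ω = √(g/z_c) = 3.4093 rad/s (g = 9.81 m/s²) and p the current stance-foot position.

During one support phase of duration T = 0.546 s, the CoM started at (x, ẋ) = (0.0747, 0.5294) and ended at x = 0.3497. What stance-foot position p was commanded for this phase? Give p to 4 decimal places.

p = 0.1673

ωT = 3.4093·0.546 = 1.861478; cosh(ωT) = 3.294340, sinh(ωT) = 3.138897
x(T) = p + (x₀−p)·cosh(ωT) + (ẋ₀/ω)·sinh(ωT) ⇒ p·(1 − cosh) = x(T) − x₀·cosh − (ẋ₀/ω)·sinh
numerator   = 0.3497 − (0.0747)·3.294340 − (0.5294/3.4093)·3.138897 = -0.383799
denominator = 1 − 3.294340 = -2.294340
p = -0.383799 / -2.294340 = 0.1673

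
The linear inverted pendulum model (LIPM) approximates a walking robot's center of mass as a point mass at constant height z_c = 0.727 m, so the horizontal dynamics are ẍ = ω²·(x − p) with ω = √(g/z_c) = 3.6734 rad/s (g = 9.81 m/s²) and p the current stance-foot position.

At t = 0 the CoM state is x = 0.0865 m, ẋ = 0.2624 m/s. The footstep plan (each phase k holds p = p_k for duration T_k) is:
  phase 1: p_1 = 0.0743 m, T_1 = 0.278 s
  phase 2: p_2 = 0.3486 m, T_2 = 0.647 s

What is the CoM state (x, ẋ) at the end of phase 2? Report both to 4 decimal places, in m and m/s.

x = 0.1082, ẋ = -0.7821

phase 1: p=0.0743, T=0.278, ωT=1.021205, cosh=1.568350, sinh=1.208189; start (x,ẋ)=(0.086500, 0.262400) → end (x,ẋ)=(0.179738, 0.465681)
phase 2: p=0.3486, T=0.647, ωT=2.376690, cosh=5.431027, sinh=5.338169; start (x,ẋ)=(0.179738, 0.465681) → end (x,ẋ)=(0.108230, -0.782134)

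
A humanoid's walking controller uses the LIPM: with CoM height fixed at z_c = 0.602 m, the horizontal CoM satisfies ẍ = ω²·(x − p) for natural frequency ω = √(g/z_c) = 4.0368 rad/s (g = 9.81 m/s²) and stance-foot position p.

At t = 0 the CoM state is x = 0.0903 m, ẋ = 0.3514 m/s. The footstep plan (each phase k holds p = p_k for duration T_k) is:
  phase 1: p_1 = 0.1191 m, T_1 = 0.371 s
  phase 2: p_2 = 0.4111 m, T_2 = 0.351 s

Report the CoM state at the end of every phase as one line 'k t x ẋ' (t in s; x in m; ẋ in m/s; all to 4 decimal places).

phase 1: p=0.1191, T=0.371, ωT=1.497653, cosh=2.347418, sinh=2.123764; start (x,ẋ)=(0.090300, 0.351400) → end (x,ẋ)=(0.236366, 0.577974)
phase 2: p=0.4111, T=0.351, ωT=1.416917, cosh=2.183422, sinh=1.940962; start (x,ẋ)=(0.236366, 0.577974) → end (x,ẋ)=(0.307482, -0.107125)

1 0.3710 0.2364 0.5780
2 0.7220 0.3075 -0.1071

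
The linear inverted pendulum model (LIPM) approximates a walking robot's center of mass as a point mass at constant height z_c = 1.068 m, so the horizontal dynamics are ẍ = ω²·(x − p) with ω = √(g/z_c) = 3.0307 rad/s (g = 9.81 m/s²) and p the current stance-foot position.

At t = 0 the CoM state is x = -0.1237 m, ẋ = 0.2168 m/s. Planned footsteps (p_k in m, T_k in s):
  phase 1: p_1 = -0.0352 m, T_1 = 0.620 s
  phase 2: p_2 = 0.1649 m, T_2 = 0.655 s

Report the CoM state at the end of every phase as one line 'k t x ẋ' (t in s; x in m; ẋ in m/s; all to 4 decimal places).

phase 1: p=-0.0352, T=0.620, ωT=1.879034, cosh=3.349957, sinh=3.197220; start (x,ẋ)=(-0.123700, 0.216800) → end (x,ẋ)=(-0.102959, -0.131278)
phase 2: p=0.1649, T=0.655, ωT=1.985108, cosh=3.708601, sinh=3.571236; start (x,ẋ)=(-0.102959, -0.131278) → end (x,ẋ)=(-0.983175, -3.385990)

1 0.6200 -0.1030 -0.1313
2 1.2750 -0.9832 -3.3860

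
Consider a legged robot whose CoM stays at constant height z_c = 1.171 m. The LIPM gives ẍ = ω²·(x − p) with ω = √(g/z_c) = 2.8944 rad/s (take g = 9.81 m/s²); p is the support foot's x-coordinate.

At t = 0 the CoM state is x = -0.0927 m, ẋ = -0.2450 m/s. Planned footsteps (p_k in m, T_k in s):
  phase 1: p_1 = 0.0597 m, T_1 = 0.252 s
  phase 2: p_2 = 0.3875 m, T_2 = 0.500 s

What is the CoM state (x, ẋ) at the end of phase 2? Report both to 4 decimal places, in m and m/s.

x = -1.3966, ẋ = -4.9184

phase 1: p=0.0597, T=0.252, ωT=0.729389, cosh=1.278008, sinh=0.795805; start (x,ẋ)=(-0.092700, -0.245000) → end (x,ẋ)=(-0.202430, -0.664147)
phase 2: p=0.3875, T=0.500, ωT=1.447200, cosh=2.243211, sinh=2.007983; start (x,ẋ)=(-0.202430, -0.664147) → end (x,ẋ)=(-1.396588, -4.918441)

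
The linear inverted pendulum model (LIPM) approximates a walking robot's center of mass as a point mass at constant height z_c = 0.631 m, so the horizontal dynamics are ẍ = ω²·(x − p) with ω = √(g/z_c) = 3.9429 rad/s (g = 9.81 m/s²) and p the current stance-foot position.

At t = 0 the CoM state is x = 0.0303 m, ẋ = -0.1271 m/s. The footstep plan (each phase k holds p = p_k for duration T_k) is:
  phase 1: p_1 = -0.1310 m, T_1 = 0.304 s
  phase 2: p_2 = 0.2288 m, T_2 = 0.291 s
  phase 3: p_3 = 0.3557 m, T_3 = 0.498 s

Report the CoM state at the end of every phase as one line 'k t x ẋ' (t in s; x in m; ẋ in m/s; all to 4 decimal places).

phase 1: p=-0.1310, T=0.304, ωT=1.198642, cosh=1.808607, sinh=1.507003; start (x,ẋ)=(0.030300, -0.127100) → end (x,ẋ)=(0.112150, 0.728565)
phase 2: p=0.2288, T=0.291, ωT=1.147384, cosh=1.733704, sinh=1.416238; start (x,ẋ)=(0.112150, 0.728565) → end (x,ẋ)=(0.288254, 0.611731)
phase 3: p=0.3557, T=0.498, ωT=1.963564, cosh=3.632516, sinh=3.492159; start (x,ẋ)=(0.288254, 0.611731) → end (x,ẋ)=(0.652501, 1.293441)

1 0.3040 0.1121 0.7286
2 0.5950 0.2883 0.6117
3 1.0930 0.6525 1.2934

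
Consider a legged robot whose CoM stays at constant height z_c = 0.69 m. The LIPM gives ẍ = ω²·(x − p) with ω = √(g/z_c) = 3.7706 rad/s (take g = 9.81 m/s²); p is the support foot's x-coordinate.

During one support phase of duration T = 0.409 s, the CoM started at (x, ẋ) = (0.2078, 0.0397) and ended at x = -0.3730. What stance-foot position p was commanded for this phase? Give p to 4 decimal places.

ωT = 3.7706·0.409 = 1.542175; cosh(ωT) = 2.444332, sinh(ωT) = 2.230417
x(T) = p + (x₀−p)·cosh(ωT) + (ẋ₀/ω)·sinh(ωT) ⇒ p·(1 − cosh) = x(T) − x₀·cosh − (ẋ₀/ω)·sinh
numerator   = -0.3730 − (0.2078)·2.444332 − (0.0397/3.7706)·2.230417 = -0.904416
denominator = 1 − 2.444332 = -1.444332
p = -0.904416 / -1.444332 = 0.6262

p = 0.6262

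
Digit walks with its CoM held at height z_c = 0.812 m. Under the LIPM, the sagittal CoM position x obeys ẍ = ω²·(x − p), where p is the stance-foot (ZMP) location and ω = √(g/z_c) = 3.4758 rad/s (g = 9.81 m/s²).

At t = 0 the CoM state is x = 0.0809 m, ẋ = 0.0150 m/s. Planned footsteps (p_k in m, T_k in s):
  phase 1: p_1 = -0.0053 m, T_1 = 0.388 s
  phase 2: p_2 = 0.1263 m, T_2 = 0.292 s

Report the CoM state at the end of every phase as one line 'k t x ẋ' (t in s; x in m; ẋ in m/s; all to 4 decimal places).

phase 1: p=-0.0053, T=0.388, ωT=1.348610, cosh=2.055835, sinh=1.796234; start (x,ẋ)=(0.080900, 0.015000) → end (x,ẋ)=(0.179665, 0.569014)
phase 2: p=0.1263, T=0.292, ωT=1.014934, cosh=1.560803, sinh=1.198377; start (x,ẋ)=(0.179665, 0.569014) → end (x,ẋ)=(0.405775, 1.110400)

1 0.3880 0.1797 0.5690
2 0.6800 0.4058 1.1104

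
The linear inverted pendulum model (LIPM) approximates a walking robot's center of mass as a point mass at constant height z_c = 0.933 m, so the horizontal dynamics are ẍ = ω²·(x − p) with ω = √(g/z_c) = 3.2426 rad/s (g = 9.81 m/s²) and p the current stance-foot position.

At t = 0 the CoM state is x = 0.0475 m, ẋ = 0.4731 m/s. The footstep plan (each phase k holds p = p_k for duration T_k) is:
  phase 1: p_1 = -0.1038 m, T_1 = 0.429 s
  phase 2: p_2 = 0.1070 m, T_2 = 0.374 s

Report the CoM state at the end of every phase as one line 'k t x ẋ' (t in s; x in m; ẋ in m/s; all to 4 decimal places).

phase 1: p=-0.1038, T=0.429, ωT=1.391075, cosh=2.133989, sinh=1.885181; start (x,ẋ)=(0.047500, 0.473100) → end (x,ẋ)=(0.494123, 1.934470)
phase 2: p=0.1070, T=0.374, ωT=1.212732, cosh=1.830022, sinh=1.532638; start (x,ẋ)=(0.494123, 1.934470) → end (x,ẋ)=(1.729785, 5.464021)

1 0.4290 0.4941 1.9345
2 0.8030 1.7298 5.4640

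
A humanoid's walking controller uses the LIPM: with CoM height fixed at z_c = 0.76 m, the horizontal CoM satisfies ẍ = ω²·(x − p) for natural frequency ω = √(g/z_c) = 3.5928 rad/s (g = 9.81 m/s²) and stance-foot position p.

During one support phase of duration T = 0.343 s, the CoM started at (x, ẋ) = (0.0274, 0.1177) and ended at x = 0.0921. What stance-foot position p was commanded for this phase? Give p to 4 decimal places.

ωT = 3.5928·0.343 = 1.232330; cosh(ωT) = 1.860412, sinh(ωT) = 1.568800
x(T) = p + (x₀−p)·cosh(ωT) + (ẋ₀/ω)·sinh(ωT) ⇒ p·(1 − cosh) = x(T) − x₀·cosh − (ẋ₀/ω)·sinh
numerator   = 0.0921 − (0.0274)·1.860412 − (0.1177/3.5928)·1.568800 = -0.010269
denominator = 1 − 1.860412 = -0.860412
p = -0.010269 / -0.860412 = 0.0119

p = 0.0119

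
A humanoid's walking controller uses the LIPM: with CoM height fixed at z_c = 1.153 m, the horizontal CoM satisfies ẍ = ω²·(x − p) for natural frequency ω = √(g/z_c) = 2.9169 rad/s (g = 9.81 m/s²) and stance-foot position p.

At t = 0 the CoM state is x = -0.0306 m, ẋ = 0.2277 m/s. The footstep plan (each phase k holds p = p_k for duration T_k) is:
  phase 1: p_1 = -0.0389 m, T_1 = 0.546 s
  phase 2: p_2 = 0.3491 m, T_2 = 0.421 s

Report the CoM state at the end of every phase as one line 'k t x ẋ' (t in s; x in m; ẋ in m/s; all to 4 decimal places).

1 0.5460 0.1663 0.6400
2 0.9670 0.3527 0.3541

phase 1: p=-0.0389, T=0.546, ωT=1.592627, cosh=2.560020, sinh=2.356630; start (x,ẋ)=(-0.030600, 0.227700) → end (x,ẋ)=(0.166312, 0.639971)
phase 2: p=0.3491, T=0.421, ωT=1.228015, cosh=1.853659, sinh=1.560786; start (x,ẋ)=(0.166312, 0.639971) → end (x,ẋ)=(0.352712, 0.354118)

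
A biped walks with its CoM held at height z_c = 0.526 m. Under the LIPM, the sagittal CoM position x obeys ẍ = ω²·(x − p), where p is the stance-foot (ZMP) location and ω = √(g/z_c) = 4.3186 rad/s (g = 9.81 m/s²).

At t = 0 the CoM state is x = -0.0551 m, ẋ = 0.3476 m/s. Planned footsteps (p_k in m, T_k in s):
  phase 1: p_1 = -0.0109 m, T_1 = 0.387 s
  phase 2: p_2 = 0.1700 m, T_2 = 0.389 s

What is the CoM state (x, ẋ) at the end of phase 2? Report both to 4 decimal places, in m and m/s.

phase 1: p=-0.0109, T=0.387, ωT=1.671298, cosh=2.753536, sinh=2.565533; start (x,ẋ)=(-0.055100, 0.347600) → end (x,ẋ)=(0.073891, 0.467415)
phase 2: p=0.1700, T=0.389, ωT=1.679935, cosh=2.775798, sinh=2.589412; start (x,ẋ)=(0.073891, 0.467415) → end (x,ẋ)=(0.183480, 0.222697)

x = 0.1835, ẋ = 0.2227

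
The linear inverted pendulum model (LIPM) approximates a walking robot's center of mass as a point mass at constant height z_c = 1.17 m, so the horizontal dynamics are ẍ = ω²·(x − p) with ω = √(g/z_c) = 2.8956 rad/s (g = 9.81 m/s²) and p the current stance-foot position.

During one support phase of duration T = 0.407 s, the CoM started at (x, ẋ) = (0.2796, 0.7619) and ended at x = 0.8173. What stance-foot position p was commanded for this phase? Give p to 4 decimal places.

ωT = 2.8956·0.407 = 1.178509; cosh(ωT) = 1.778632, sinh(ωT) = 1.470895
x(T) = p + (x₀−p)·cosh(ωT) + (ẋ₀/ω)·sinh(ωT) ⇒ p·(1 − cosh) = x(T) − x₀·cosh − (ẋ₀/ω)·sinh
numerator   = 0.8173 − (0.2796)·1.778632 − (0.7619/2.8956)·1.470895 = -0.067032
denominator = 1 − 1.778632 = -0.778632
p = -0.067032 / -0.778632 = 0.0861

p = 0.0861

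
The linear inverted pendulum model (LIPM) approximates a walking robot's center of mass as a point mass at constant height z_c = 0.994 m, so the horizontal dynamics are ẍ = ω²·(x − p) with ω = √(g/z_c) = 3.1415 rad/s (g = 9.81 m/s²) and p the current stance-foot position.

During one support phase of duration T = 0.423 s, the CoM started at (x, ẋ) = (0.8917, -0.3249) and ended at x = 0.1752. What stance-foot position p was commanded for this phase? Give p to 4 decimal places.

ωT = 3.1415·0.423 = 1.328855; cosh(ωT) = 2.020748, sinh(ωT) = 1.755967
x(T) = p + (x₀−p)·cosh(ωT) + (ẋ₀/ω)·sinh(ωT) ⇒ p·(1 − cosh) = x(T) − x₀·cosh − (ẋ₀/ω)·sinh
numerator   = 0.1752 − (0.8917)·2.020748 − (-0.3249/3.1415)·1.755967 = -1.445095
denominator = 1 − 2.020748 = -1.020748
p = -1.445095 / -1.020748 = 1.4157

p = 1.4157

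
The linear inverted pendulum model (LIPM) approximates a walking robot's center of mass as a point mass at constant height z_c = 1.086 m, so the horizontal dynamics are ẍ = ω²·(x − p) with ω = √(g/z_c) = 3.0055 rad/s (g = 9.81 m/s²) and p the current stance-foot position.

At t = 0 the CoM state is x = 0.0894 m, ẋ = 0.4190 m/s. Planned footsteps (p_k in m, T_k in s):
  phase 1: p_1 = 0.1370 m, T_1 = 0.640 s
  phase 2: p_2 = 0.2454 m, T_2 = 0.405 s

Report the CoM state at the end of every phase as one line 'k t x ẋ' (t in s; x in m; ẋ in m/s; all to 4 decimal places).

1 0.6400 0.4376 0.9855
2 1.0450 1.1036 2.7001

phase 1: p=0.1370, T=0.640, ωT=1.923520, cosh=3.495551, sinh=3.349459; start (x,ẋ)=(0.089400, 0.419000) → end (x,ẋ)=(0.437564, 0.985456)
phase 2: p=0.2454, T=0.405, ωT=1.217228, cosh=1.836930, sinh=1.540880; start (x,ẋ)=(0.437564, 0.985456) → end (x,ẋ)=(1.103621, 2.700145)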